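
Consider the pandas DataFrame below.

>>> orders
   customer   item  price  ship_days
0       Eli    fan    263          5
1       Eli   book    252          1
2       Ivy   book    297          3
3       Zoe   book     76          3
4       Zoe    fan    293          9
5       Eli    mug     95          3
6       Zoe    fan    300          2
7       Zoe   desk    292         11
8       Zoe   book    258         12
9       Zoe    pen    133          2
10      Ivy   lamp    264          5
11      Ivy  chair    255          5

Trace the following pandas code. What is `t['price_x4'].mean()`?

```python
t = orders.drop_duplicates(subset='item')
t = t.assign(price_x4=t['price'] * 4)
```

888.0

drop duplicate item (keep=first):
   customer   item  price  ship_days
0       Eli    fan    263          5
1       Eli   book    252          1
5       Eli    mug     95          3
7       Zoe   desk    292         11
9       Zoe    pen    133          2
10      Ivy   lamp    264          5
11      Ivy  chair    255          5
add column price_x4 = t['price'] * 4:
   customer   item  price  ship_days  price_x4
0       Eli    fan    263          5      1052
1       Eli   book    252          1      1008
5       Eli    mug     95          3       380
7       Zoe   desk    292         11      1168
9       Zoe    pen    133          2       532
10      Ivy   lamp    264          5      1056
11      Ivy  chair    255          5      1020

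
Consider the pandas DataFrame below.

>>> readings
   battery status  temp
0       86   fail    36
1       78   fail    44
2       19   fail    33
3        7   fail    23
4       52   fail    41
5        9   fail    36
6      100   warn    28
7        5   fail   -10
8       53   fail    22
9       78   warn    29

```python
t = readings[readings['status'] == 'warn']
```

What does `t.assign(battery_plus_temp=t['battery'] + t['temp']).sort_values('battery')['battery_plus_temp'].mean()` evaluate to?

filter rows where status == 'warn':
   battery status  temp
6      100   warn    28
9       78   warn    29
add column battery_plus_temp = t['battery'] + t['temp']:
   battery status  temp  battery_plus_temp
6      100   warn    28                128
9       78   warn    29                107
sort by battery:
   battery status  temp  battery_plus_temp
9       78   warn    29                107
6      100   warn    28                128
Finally, mean of column 'battery_plus_temp' = 117.5.

117.5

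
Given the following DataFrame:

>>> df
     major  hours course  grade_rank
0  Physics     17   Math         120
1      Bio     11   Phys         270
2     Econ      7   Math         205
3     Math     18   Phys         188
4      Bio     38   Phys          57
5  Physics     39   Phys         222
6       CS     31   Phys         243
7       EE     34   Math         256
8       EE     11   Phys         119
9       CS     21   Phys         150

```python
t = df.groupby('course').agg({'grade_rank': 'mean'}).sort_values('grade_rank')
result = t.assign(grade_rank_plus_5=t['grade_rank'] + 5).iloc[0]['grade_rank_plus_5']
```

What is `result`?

183.428571429

group by course, mean of grade_rank:
        grade_rank
course            
Math    193.666667
Phys    178.428571
sort by grade_rank:
        grade_rank
course            
Phys    178.428571
Math    193.666667
add column grade_rank_plus_5 = t['grade_rank'] + 5:
        grade_rank  grade_rank_plus_5
course                               
Phys    178.428571         183.428571
Math    193.666667         198.666667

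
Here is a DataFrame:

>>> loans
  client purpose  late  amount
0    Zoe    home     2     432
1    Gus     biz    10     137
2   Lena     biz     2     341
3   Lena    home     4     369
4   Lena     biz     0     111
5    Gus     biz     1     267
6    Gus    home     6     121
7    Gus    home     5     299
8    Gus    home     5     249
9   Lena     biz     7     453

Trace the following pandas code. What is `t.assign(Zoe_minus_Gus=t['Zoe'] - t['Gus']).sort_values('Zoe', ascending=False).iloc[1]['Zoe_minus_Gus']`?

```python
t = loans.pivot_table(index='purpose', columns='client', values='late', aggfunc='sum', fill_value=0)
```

pivot: rows=purpose, cols=client, sum(late):
client   Gus  Lena  Zoe
purpose                
biz       11     9    0
home      16     4    2
add column Zoe_minus_Gus = t['Zoe'] - t['Gus']:
client   Gus  Lena  Zoe  Zoe_minus_Gus
purpose                               
biz       11     9    0            -11
home      16     4    2            -14
sort by Zoe descending:
client   Gus  Lena  Zoe  Zoe_minus_Gus
purpose                               
home      16     4    2            -14
biz       11     9    0            -11
The value at position 1, column 'Zoe_minus_Gus' is -11.

-11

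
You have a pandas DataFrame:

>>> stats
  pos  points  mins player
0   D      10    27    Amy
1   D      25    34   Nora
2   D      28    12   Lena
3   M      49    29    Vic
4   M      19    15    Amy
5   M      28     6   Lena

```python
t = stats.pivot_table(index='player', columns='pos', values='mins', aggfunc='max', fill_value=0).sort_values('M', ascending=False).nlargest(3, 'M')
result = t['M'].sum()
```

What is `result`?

pivot: rows=player, cols=pos, max(mins):
pos      D   M
player        
Amy     27  15
Lena    12   6
Nora    34   0
Vic      0  29
sort by M descending:
pos      D   M
player        
Vic      0  29
Amy     27  15
Lena    12   6
Nora    34   0
take 3 rows with largest M:
pos      D   M
player        
Vic      0  29
Amy     27  15
Lena    12   6
Taking the sum of column 'M' gives 50.

50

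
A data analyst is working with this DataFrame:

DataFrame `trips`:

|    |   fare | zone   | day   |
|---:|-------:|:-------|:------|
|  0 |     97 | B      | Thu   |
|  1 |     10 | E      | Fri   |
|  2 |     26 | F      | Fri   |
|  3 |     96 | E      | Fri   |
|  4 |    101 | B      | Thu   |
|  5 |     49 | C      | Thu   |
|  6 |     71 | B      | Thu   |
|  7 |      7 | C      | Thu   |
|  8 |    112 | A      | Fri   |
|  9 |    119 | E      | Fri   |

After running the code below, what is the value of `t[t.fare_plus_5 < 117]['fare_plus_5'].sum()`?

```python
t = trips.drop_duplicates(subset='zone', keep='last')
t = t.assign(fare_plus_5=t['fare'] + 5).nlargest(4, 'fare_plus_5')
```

107

drop duplicate zone (keep=last):
   fare zone  day
2    26    F  Fri
6    71    B  Thu
7     7    C  Thu
8   112    A  Fri
9   119    E  Fri
add column fare_plus_5 = t['fare'] + 5:
   fare zone  day  fare_plus_5
2    26    F  Fri           31
6    71    B  Thu           76
7     7    C  Thu           12
8   112    A  Fri          117
9   119    E  Fri          124
take 4 rows with largest fare_plus_5:
   fare zone  day  fare_plus_5
9   119    E  Fri          124
8   112    A  Fri          117
6    71    B  Thu           76
2    26    F  Fri           31
filter rows where fare_plus_5 < 117:
   fare zone  day  fare_plus_5
6    71    B  Thu           76
2    26    F  Fri           31
So sum() = 107.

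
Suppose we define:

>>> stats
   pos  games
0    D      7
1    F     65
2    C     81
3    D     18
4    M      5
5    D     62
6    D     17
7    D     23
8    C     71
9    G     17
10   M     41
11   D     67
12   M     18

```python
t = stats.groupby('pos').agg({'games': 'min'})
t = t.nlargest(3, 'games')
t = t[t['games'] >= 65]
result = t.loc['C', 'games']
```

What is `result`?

group by pos, min of games:
     games
pos       
C       71
D        7
F       65
G       17
M        5
take 3 rows with largest games:
     games
pos       
C       71
F       65
G       17
filter rows where games >= 65:
     games
pos       
C       71
F       65
Hence 71.

71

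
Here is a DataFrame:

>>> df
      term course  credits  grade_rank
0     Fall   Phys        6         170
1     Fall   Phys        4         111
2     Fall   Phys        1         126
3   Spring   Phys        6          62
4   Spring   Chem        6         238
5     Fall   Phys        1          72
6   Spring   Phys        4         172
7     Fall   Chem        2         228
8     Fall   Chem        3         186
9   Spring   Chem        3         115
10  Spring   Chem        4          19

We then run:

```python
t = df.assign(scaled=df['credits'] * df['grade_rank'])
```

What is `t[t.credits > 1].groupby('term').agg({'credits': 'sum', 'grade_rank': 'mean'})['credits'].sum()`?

38

add column scaled = df['credits'] * df['grade_rank']:
      term course  credits  grade_rank  scaled
0     Fall   Phys        6         170    1020
1     Fall   Phys        4         111     444
2     Fall   Phys        1         126     126
3   Spring   Phys        6          62     372
4   Spring   Chem        6         238    1428
5     Fall   Phys        1          72      72
6   Spring   Phys        4         172     688
7     Fall   Chem        2         228     456
8     Fall   Chem        3         186     558
9   Spring   Chem        3         115     345
10  Spring   Chem        4          19      76
filter rows where credits > 1:
      term course  credits  grade_rank  scaled
0     Fall   Phys        6         170    1020
1     Fall   Phys        4         111     444
3   Spring   Phys        6          62     372
4   Spring   Chem        6         238    1428
6   Spring   Phys        4         172     688
7     Fall   Chem        2         228     456
8     Fall   Chem        3         186     558
9   Spring   Chem        3         115     345
10  Spring   Chem        4          19      76
group by term: sum(credits), mean(grade_rank):
        credits  grade_rank
term                       
Fall         15      173.75
Spring       23      121.20
So sum() = 38.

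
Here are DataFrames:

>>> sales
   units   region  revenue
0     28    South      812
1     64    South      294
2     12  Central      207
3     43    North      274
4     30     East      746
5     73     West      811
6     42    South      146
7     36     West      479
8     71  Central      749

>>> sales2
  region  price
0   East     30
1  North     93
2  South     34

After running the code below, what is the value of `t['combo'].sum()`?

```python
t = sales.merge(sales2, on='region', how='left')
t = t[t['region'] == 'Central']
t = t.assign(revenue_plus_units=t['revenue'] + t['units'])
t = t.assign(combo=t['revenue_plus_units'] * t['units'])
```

60848

merge on 'region' (how='left') → 9 rows:
   units   region  revenue  price
0     28    South      812   34.0
1     64    South      294   34.0
2     12  Central      207    NaN
3     43    North      274   93.0
4     30     East      746   30.0
5     73     West      811    NaN
6     42    South      146   34.0
7     36     West      479    NaN
8     71  Central      749    NaN
filter rows where region == 'Central':
   units   region  revenue  price
2     12  Central      207    NaN
8     71  Central      749    NaN
add column revenue_plus_units = t['revenue'] + t['units']:
   units   region  revenue  price  revenue_plus_units
2     12  Central      207    NaN                 219
8     71  Central      749    NaN                 820
add column combo = t['revenue_plus_units'] * t['units']:
   units   region  revenue  price  revenue_plus_units  combo
2     12  Central      207    NaN                 219   2628
8     71  Central      749    NaN                 820  58220
Finally, sum of column 'combo' = 60848.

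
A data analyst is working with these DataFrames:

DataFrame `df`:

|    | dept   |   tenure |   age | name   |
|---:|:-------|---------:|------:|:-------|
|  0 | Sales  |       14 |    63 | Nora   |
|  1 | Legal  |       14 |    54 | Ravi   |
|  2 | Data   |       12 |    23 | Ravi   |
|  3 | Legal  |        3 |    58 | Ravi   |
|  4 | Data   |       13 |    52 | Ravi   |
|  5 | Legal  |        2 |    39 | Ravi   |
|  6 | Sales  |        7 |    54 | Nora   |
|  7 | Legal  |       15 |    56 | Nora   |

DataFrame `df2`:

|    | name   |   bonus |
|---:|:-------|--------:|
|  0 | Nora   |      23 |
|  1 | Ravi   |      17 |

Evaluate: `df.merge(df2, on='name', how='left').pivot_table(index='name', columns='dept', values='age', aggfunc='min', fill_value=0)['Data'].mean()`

merge on 'name' (how='left') → 8 rows:
    dept  tenure  age  name  bonus
0  Sales      14   63  Nora     23
1  Legal      14   54  Ravi     17
2   Data      12   23  Ravi     17
3  Legal       3   58  Ravi     17
4   Data      13   52  Ravi     17
5  Legal       2   39  Ravi     17
6  Sales       7   54  Nora     23
7  Legal      15   56  Nora     23
pivot: rows=name, cols=dept, min(age):
dept  Data  Legal  Sales
name                    
Nora     0     56     54
Ravi    23     39      0
Reading off the mean of column 'Data', we get 11.5.

11.5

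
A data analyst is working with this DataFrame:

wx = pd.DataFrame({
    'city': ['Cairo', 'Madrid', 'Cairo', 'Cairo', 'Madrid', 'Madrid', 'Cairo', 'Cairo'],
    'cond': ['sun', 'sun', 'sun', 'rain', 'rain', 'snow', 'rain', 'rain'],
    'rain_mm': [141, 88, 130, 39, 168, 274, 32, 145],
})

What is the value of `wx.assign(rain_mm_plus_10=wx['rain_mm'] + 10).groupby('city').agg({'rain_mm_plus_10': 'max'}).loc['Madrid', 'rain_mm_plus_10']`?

284

add column rain_mm_plus_10 = wx['rain_mm'] + 10:
     city  cond  rain_mm  rain_mm_plus_10
0   Cairo   sun      141              151
1  Madrid   sun       88               98
2   Cairo   sun      130              140
3   Cairo  rain       39               49
4  Madrid  rain      168              178
5  Madrid  snow      274              284
6   Cairo  rain       32               42
7   Cairo  rain      145              155
group by city, max of rain_mm_plus_10:
        rain_mm_plus_10
city                   
Cairo               155
Madrid              284
Hence 284.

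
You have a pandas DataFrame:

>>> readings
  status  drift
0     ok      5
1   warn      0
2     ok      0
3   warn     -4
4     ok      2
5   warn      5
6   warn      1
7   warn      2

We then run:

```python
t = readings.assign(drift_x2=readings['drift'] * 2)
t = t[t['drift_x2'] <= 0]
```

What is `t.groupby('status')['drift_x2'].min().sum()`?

add column drift_x2 = readings['drift'] * 2:
  status  drift  drift_x2
0     ok      5        10
1   warn      0         0
2     ok      0         0
3   warn     -4        -8
4     ok      2         4
5   warn      5        10
6   warn      1         2
7   warn      2         4
filter rows where drift_x2 <= 0:
  status  drift  drift_x2
1   warn      0         0
2     ok      0         0
3   warn     -4        -8
group by status, min of drift_x2:
status
ok      0
warn   -8
Name: drift_x2, dtype: int64
Then the sum of the resulting series: -8

-8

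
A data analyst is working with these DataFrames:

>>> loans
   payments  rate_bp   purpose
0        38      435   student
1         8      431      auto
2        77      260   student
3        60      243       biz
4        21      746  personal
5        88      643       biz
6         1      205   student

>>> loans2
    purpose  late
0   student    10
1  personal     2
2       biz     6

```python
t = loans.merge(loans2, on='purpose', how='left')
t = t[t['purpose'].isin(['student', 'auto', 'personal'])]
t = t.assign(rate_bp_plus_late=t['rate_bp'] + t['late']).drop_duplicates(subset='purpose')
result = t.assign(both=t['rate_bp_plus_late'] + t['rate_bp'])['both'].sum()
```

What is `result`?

merge on 'purpose' (how='left') → 7 rows:
   payments  rate_bp   purpose  late
0        38      435   student  10.0
1         8      431      auto   NaN
2        77      260   student  10.0
3        60      243       biz   6.0
4        21      746  personal   2.0
5        88      643       biz   6.0
6         1      205   student  10.0
filter rows where purpose in ['student', 'auto', 'personal']:
   payments  rate_bp   purpose  late
0        38      435   student  10.0
1         8      431      auto   NaN
2        77      260   student  10.0
4        21      746  personal   2.0
6         1      205   student  10.0
add column rate_bp_plus_late = t['rate_bp'] + t['late']:
   payments  rate_bp   purpose  late  rate_bp_plus_late
0        38      435   student  10.0              445.0
1         8      431      auto   NaN                NaN
2        77      260   student  10.0              270.0
4        21      746  personal   2.0              748.0
6         1      205   student  10.0              215.0
drop duplicate purpose (keep=first):
   payments  rate_bp   purpose  late  rate_bp_plus_late
0        38      435   student  10.0              445.0
1         8      431      auto   NaN                NaN
4        21      746  personal   2.0              748.0
add column both = t['rate_bp_plus_late'] + t['rate_bp']:
   payments  rate_bp   purpose  late  rate_bp_plus_late    both
0        38      435   student  10.0              445.0   880.0
1         8      431      auto   NaN                NaN     NaN
4        21      746  personal   2.0              748.0  1494.0
Reading off the sum of column 'both', we get 2374.0.

2374.0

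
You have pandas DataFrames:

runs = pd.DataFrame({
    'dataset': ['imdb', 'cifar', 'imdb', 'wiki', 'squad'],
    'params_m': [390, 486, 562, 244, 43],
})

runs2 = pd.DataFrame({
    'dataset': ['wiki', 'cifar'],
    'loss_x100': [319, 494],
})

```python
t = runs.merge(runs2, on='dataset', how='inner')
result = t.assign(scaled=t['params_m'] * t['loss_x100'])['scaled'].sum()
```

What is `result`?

317920

merge on 'dataset' (how='inner') → 2 rows:
  dataset  params_m  loss_x100
0   cifar       486        494
1    wiki       244        319
add column scaled = t['params_m'] * t['loss_x100']:
  dataset  params_m  loss_x100  scaled
0   cifar       486        494  240084
1    wiki       244        319   77836
Taking the sum of column 'scaled' gives 317920.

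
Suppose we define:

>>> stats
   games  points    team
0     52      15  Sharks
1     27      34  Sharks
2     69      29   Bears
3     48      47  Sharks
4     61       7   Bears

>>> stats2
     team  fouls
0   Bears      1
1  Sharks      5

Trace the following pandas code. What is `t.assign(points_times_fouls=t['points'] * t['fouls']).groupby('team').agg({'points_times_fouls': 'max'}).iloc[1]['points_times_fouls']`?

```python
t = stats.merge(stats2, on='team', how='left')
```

235

merge on 'team' (how='left') → 5 rows:
   games  points    team  fouls
0     52      15  Sharks      5
1     27      34  Sharks      5
2     69      29   Bears      1
3     48      47  Sharks      5
4     61       7   Bears      1
add column points_times_fouls = t['points'] * t['fouls']:
   games  points    team  fouls  points_times_fouls
0     52      15  Sharks      5                  75
1     27      34  Sharks      5                 170
2     69      29   Bears      1                  29
3     48      47  Sharks      5                 235
4     61       7   Bears      1                   7
group by team, max of points_times_fouls:
        points_times_fouls
team                      
Bears                   29
Sharks                 235
Finally, value at position 1, column 'points_times_fouls' = 235.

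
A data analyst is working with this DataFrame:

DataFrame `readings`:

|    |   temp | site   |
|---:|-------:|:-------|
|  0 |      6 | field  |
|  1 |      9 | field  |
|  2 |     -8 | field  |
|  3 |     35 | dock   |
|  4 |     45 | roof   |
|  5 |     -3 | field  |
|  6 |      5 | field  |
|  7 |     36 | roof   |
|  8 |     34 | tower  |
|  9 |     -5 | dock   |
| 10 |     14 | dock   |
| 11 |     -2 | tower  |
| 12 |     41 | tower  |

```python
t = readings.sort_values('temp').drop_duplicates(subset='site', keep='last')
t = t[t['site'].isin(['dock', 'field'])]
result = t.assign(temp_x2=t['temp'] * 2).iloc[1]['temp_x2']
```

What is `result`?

70

sort by temp:
    temp   site
2     -8  field
9     -5   dock
5     -3  field
11    -2  tower
6      5  field
0      6  field
1      9  field
10    14   dock
8     34  tower
3     35   dock
7     36   roof
12    41  tower
4     45   roof
drop duplicate site (keep=last):
    temp   site
1      9  field
3     35   dock
12    41  tower
4     45   roof
filter rows where site in ['dock', 'field']:
   temp   site
1     9  field
3    35   dock
add column temp_x2 = t['temp'] * 2:
   temp   site  temp_x2
1     9  field       18
3    35   dock       70
Reading off the value at position 1, column 'temp_x2', we get 70.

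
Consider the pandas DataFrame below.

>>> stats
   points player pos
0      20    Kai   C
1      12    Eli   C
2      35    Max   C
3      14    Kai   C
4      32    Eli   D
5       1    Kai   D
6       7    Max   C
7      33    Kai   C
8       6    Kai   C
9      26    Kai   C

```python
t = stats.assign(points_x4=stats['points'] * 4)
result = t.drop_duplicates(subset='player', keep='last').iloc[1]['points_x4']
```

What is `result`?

add column points_x4 = stats['points'] * 4:
   points player pos  points_x4
0      20    Kai   C         80
1      12    Eli   C         48
2      35    Max   C        140
3      14    Kai   C         56
4      32    Eli   D        128
5       1    Kai   D          4
6       7    Max   C         28
7      33    Kai   C        132
8       6    Kai   C         24
9      26    Kai   C        104
drop duplicate player (keep=last):
   points player pos  points_x4
4      32    Eli   D        128
6       7    Max   C         28
9      26    Kai   C        104
value at position 1, column 'points_x4' → 28

28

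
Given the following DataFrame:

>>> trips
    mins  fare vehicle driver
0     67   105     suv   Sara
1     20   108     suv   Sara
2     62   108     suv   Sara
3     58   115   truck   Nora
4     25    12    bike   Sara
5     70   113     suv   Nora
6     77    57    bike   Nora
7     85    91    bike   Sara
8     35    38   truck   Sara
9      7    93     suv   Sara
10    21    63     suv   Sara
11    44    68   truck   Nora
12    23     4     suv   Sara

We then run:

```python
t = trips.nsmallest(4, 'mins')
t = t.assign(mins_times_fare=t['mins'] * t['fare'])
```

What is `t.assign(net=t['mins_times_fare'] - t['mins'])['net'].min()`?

take 4 rows with smallest mins:
    mins  fare vehicle driver
9      7    93     suv   Sara
1     20   108     suv   Sara
10    21    63     suv   Sara
12    23     4     suv   Sara
add column mins_times_fare = t['mins'] * t['fare']:
    mins  fare vehicle driver  mins_times_fare
9      7    93     suv   Sara              651
1     20   108     suv   Sara             2160
10    21    63     suv   Sara             1323
12    23     4     suv   Sara               92
add column net = t['mins_times_fare'] - t['mins']:
    mins  fare vehicle driver  mins_times_fare   net
9      7    93     suv   Sara              651   644
1     20   108     suv   Sara             2160  2140
10    21    63     suv   Sara             1323  1302
12    23     4     suv   Sara               92    69
The min of column 'net' is 69.

69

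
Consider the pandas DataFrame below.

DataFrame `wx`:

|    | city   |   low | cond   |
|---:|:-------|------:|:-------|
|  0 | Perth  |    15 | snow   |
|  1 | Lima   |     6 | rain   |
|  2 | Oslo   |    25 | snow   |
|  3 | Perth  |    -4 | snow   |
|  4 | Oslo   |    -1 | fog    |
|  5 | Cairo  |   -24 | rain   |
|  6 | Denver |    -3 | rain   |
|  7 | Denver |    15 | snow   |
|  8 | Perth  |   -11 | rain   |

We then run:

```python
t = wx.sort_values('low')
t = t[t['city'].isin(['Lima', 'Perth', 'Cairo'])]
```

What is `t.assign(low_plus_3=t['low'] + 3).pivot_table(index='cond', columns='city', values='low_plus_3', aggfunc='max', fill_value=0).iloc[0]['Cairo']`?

-21

sort by low:
     city  low  cond
5   Cairo  -24  rain
8   Perth  -11  rain
3   Perth   -4  snow
6  Denver   -3  rain
4    Oslo   -1   fog
1    Lima    6  rain
0   Perth   15  snow
7  Denver   15  snow
2    Oslo   25  snow
filter rows where city in ['Lima', 'Perth', 'Cairo']:
    city  low  cond
5  Cairo  -24  rain
8  Perth  -11  rain
3  Perth   -4  snow
1   Lima    6  rain
0  Perth   15  snow
add column low_plus_3 = t['low'] + 3:
    city  low  cond  low_plus_3
5  Cairo  -24  rain         -21
8  Perth  -11  rain          -8
3  Perth   -4  snow          -1
1   Lima    6  rain           9
0  Perth   15  snow          18
pivot: rows=cond, cols=city, max(low_plus_3):
city  Cairo  Lima  Perth
cond                    
rain    -21     9     -8
snow      0     0     18
Finally, value at position 0, column 'Cairo' = -21.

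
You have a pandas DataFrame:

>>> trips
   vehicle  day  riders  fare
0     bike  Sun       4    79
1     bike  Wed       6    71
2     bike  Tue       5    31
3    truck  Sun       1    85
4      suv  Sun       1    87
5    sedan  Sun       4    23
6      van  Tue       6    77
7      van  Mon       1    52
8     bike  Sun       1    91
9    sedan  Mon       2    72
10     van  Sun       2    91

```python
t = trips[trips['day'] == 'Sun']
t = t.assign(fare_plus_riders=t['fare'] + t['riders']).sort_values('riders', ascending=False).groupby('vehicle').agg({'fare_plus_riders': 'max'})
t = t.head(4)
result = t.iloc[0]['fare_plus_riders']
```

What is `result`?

92

filter rows where day == 'Sun':
   vehicle  day  riders  fare
0     bike  Sun       4    79
3    truck  Sun       1    85
4      suv  Sun       1    87
5    sedan  Sun       4    23
8     bike  Sun       1    91
10     van  Sun       2    91
add column fare_plus_riders = t['fare'] + t['riders']:
   vehicle  day  riders  fare  fare_plus_riders
0     bike  Sun       4    79                83
3    truck  Sun       1    85                86
4      suv  Sun       1    87                88
5    sedan  Sun       4    23                27
8     bike  Sun       1    91                92
10     van  Sun       2    91                93
sort by riders descending:
   vehicle  day  riders  fare  fare_plus_riders
0     bike  Sun       4    79                83
5    sedan  Sun       4    23                27
10     van  Sun       2    91                93
3    truck  Sun       1    85                86
4      suv  Sun       1    87                88
8     bike  Sun       1    91                92
group by vehicle, max of fare_plus_riders:
         fare_plus_riders
vehicle                  
bike                   92
sedan                  27
suv                    88
truck                  86
van                    93
take first 4 rows:
         fare_plus_riders
vehicle                  
bike                   92
sedan                  27
suv                    88
truck                  86
Taking the value at position 0, column 'fare_plus_riders' gives 92.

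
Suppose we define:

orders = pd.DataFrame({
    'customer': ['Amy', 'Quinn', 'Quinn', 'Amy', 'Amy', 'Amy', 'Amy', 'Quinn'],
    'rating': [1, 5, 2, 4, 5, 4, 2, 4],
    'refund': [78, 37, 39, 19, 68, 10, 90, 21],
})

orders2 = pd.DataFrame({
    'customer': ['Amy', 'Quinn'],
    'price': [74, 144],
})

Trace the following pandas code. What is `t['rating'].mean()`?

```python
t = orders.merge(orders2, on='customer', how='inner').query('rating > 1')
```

merge on 'customer' (how='inner') → 8 rows:
  customer  rating  refund  price
0      Amy       1      78     74
1    Quinn       5      37    144
2    Quinn       2      39    144
3      Amy       4      19     74
4      Amy       5      68     74
5      Amy       4      10     74
6      Amy       2      90     74
7    Quinn       4      21    144
filter rows where rating > 1:
  customer  rating  refund  price
1    Quinn       5      37    144
2    Quinn       2      39    144
3      Amy       4      19     74
4      Amy       5      68     74
5      Amy       4      10     74
6      Amy       2      90     74
7    Quinn       4      21    144
Reading off the mean of column 'rating', we get 3.71428571429.

3.71428571429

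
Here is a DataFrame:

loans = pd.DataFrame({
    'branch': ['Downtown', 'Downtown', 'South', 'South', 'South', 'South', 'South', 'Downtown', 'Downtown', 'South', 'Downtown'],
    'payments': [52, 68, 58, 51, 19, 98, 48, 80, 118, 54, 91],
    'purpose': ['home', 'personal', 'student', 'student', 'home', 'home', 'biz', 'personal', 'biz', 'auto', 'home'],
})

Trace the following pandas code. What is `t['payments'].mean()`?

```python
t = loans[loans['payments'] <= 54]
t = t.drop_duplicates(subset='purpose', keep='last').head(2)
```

35.0

filter rows where payments <= 54:
     branch  payments  purpose
0  Downtown        52     home
3     South        51  student
4     South        19     home
6     South        48      biz
9     South        54     auto
drop duplicate purpose (keep=last):
  branch  payments  purpose
3  South        51  student
4  South        19     home
6  South        48      biz
9  South        54     auto
take first 2 rows:
  branch  payments  purpose
3  South        51  student
4  South        19     home
mean of column 'payments' → 35.0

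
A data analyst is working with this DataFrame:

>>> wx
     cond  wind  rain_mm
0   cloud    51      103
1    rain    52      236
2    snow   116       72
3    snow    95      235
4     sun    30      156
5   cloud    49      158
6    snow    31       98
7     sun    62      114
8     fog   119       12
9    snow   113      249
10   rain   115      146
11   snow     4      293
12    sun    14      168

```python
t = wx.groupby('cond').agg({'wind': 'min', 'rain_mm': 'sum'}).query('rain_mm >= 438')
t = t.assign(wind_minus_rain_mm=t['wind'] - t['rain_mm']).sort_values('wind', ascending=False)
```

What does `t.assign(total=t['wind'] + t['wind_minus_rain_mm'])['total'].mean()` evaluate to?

group by cond: min(wind), sum(rain_mm):
       wind  rain_mm
cond                
cloud    49      261
fog     119       12
rain     52      382
snow      4      947
sun      14      438
filter rows where rain_mm >= 438:
      wind  rain_mm
cond               
snow     4      947
sun     14      438
add column wind_minus_rain_mm = t['wind'] - t['rain_mm']:
      wind  rain_mm  wind_minus_rain_mm
cond                                   
snow     4      947                -943
sun     14      438                -424
sort by wind descending:
      wind  rain_mm  wind_minus_rain_mm
cond                                   
sun     14      438                -424
snow     4      947                -943
add column total = t['wind'] + t['wind_minus_rain_mm']:
      wind  rain_mm  wind_minus_rain_mm  total
cond                                          
sun     14      438                -424   -410
snow     4      947                -943   -939

-674.5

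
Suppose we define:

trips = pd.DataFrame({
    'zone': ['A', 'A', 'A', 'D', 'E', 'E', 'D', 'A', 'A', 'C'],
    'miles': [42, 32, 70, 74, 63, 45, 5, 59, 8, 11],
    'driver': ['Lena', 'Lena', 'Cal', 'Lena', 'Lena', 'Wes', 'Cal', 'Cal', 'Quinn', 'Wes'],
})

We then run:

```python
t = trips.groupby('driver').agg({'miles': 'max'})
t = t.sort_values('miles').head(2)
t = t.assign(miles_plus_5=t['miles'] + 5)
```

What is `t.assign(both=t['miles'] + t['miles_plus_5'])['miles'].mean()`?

26.5

group by driver, max of miles:
        miles
driver       
Cal        70
Lena       74
Quinn       8
Wes        45
sort by miles:
        miles
driver       
Quinn       8
Wes        45
Cal        70
Lena       74
take first 2 rows:
        miles
driver       
Quinn       8
Wes        45
add column miles_plus_5 = t['miles'] + 5:
        miles  miles_plus_5
driver                     
Quinn       8            13
Wes        45            50
add column both = t['miles'] + t['miles_plus_5']:
        miles  miles_plus_5  both
driver                           
Quinn       8            13    21
Wes        45            50    95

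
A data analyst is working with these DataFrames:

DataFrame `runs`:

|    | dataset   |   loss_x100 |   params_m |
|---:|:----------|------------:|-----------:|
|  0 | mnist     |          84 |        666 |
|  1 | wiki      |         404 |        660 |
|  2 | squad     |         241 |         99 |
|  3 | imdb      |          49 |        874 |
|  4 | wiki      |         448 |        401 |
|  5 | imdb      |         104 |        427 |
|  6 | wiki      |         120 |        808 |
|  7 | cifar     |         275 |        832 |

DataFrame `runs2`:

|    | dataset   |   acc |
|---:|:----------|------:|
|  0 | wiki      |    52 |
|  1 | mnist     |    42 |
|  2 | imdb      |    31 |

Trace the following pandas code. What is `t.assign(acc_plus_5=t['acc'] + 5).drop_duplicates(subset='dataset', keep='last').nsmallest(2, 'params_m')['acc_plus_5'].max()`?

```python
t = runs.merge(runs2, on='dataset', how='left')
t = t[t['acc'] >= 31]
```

merge on 'dataset' (how='left') → 8 rows:
  dataset  loss_x100  params_m   acc
0   mnist         84       666  42.0
1    wiki        404       660  52.0
2   squad        241        99   NaN
3    imdb         49       874  31.0
4    wiki        448       401  52.0
5    imdb        104       427  31.0
6    wiki        120       808  52.0
7   cifar        275       832   NaN
filter rows where acc >= 31:
  dataset  loss_x100  params_m   acc
0   mnist         84       666  42.0
1    wiki        404       660  52.0
3    imdb         49       874  31.0
4    wiki        448       401  52.0
5    imdb        104       427  31.0
6    wiki        120       808  52.0
add column acc_plus_5 = t['acc'] + 5:
  dataset  loss_x100  params_m   acc  acc_plus_5
0   mnist         84       666  42.0        47.0
1    wiki        404       660  52.0        57.0
3    imdb         49       874  31.0        36.0
4    wiki        448       401  52.0        57.0
5    imdb        104       427  31.0        36.0
6    wiki        120       808  52.0        57.0
drop duplicate dataset (keep=last):
  dataset  loss_x100  params_m   acc  acc_plus_5
0   mnist         84       666  42.0        47.0
5    imdb        104       427  31.0        36.0
6    wiki        120       808  52.0        57.0
take 2 rows with smallest params_m:
  dataset  loss_x100  params_m   acc  acc_plus_5
5    imdb        104       427  31.0        36.0
0   mnist         84       666  42.0        47.0
Finally, max of column 'acc_plus_5' = 47.0.

47.0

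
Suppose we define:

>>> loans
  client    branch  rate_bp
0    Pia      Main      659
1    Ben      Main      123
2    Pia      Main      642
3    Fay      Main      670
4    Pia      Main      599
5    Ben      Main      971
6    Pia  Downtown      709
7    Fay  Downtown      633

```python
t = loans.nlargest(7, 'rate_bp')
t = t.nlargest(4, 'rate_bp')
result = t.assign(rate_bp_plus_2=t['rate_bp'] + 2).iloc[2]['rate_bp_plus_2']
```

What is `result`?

672

take 7 rows with largest rate_bp:
  client    branch  rate_bp
5    Ben      Main      971
6    Pia  Downtown      709
3    Fay      Main      670
0    Pia      Main      659
2    Pia      Main      642
7    Fay  Downtown      633
4    Pia      Main      599
take 4 rows with largest rate_bp:
  client    branch  rate_bp
5    Ben      Main      971
6    Pia  Downtown      709
3    Fay      Main      670
0    Pia      Main      659
add column rate_bp_plus_2 = t['rate_bp'] + 2:
  client    branch  rate_bp  rate_bp_plus_2
5    Ben      Main      971             973
6    Pia  Downtown      709             711
3    Fay      Main      670             672
0    Pia      Main      659             661
Hence 672.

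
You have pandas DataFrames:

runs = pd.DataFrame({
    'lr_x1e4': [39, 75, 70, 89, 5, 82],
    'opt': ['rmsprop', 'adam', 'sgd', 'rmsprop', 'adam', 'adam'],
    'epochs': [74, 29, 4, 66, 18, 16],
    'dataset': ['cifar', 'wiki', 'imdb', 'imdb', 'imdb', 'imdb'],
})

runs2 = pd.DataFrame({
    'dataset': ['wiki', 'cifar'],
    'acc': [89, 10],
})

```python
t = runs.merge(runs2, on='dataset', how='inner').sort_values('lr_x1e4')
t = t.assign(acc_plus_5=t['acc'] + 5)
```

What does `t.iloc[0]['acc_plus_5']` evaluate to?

merge on 'dataset' (how='inner') → 2 rows:
   lr_x1e4      opt  epochs dataset  acc
0       39  rmsprop      74   cifar   10
1       75     adam      29    wiki   89
sort by lr_x1e4:
   lr_x1e4      opt  epochs dataset  acc
0       39  rmsprop      74   cifar   10
1       75     adam      29    wiki   89
add column acc_plus_5 = t['acc'] + 5:
   lr_x1e4      opt  epochs dataset  acc  acc_plus_5
0       39  rmsprop      74   cifar   10          15
1       75     adam      29    wiki   89          94
Reading off the value at position 0, column 'acc_plus_5', we get 15.

15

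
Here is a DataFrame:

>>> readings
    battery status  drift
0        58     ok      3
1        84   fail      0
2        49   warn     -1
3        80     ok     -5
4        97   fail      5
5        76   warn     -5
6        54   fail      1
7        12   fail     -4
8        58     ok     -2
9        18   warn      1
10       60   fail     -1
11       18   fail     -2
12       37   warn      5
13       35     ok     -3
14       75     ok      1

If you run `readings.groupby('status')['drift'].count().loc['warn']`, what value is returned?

group by status, count of drift:
status
fail    6
ok      5
warn    4
Name: drift, dtype: int64
The value at index 'warn' is 4.

4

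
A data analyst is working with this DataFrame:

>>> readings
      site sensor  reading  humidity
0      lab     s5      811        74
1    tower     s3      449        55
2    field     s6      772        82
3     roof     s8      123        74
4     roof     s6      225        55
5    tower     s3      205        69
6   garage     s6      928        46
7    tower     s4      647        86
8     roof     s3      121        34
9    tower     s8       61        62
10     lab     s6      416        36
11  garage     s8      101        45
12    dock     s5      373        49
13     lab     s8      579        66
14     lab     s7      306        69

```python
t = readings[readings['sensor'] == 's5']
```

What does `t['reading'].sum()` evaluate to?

1184

filter rows where sensor == 's5':
    site sensor  reading  humidity
0    lab     s5      811        74
12  dock     s5      373        49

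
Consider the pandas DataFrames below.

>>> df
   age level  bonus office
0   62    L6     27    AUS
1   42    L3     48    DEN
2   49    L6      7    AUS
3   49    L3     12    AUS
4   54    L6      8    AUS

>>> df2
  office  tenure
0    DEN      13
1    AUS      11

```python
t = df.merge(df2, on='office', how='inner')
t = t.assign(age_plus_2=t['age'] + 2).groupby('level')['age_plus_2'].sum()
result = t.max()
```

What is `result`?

171

merge on 'office' (how='inner') → 5 rows:
   age level  bonus office  tenure
0   62    L6     27    AUS      11
1   42    L3     48    DEN      13
2   49    L6      7    AUS      11
3   49    L3     12    AUS      11
4   54    L6      8    AUS      11
add column age_plus_2 = t['age'] + 2:
   age level  bonus office  tenure  age_plus_2
0   62    L6     27    AUS      11          64
1   42    L3     48    DEN      13          44
2   49    L6      7    AUS      11          51
3   49    L3     12    AUS      11          51
4   54    L6      8    AUS      11          56
group by level, sum of age_plus_2:
level
L3     95
L6    171
Name: age_plus_2, dtype: int64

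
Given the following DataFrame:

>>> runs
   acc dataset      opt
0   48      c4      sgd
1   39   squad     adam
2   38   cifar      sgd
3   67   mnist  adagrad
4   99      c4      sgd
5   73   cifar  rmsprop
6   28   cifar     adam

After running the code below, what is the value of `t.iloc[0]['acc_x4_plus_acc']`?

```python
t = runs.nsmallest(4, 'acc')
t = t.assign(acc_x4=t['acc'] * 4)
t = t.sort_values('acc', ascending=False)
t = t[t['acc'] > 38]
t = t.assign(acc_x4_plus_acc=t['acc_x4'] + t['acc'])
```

take 4 rows with smallest acc:
   acc dataset   opt
6   28   cifar  adam
2   38   cifar   sgd
1   39   squad  adam
0   48      c4   sgd
add column acc_x4 = t['acc'] * 4:
   acc dataset   opt  acc_x4
6   28   cifar  adam     112
2   38   cifar   sgd     152
1   39   squad  adam     156
0   48      c4   sgd     192
sort by acc descending:
   acc dataset   opt  acc_x4
0   48      c4   sgd     192
1   39   squad  adam     156
2   38   cifar   sgd     152
6   28   cifar  adam     112
filter rows where acc > 38:
   acc dataset   opt  acc_x4
0   48      c4   sgd     192
1   39   squad  adam     156
add column acc_x4_plus_acc = t['acc_x4'] + t['acc']:
   acc dataset   opt  acc_x4  acc_x4_plus_acc
0   48      c4   sgd     192              240
1   39   squad  adam     156              195
value at position 0, column 'acc_x4_plus_acc' → 240

240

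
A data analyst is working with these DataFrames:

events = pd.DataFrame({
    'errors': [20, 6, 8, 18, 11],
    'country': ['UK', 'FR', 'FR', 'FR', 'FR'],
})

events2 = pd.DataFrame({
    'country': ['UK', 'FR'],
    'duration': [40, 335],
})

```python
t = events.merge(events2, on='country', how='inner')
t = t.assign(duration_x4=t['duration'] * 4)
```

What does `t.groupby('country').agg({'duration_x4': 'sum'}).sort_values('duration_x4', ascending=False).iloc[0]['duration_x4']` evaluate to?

5360

merge on 'country' (how='inner') → 5 rows:
   errors country  duration
0      20      UK        40
1       6      FR       335
2       8      FR       335
3      18      FR       335
4      11      FR       335
add column duration_x4 = t['duration'] * 4:
   errors country  duration  duration_x4
0      20      UK        40          160
1       6      FR       335         1340
2       8      FR       335         1340
3      18      FR       335         1340
4      11      FR       335         1340
group by country, sum of duration_x4:
         duration_x4
country             
FR              5360
UK               160
sort by duration_x4 descending:
         duration_x4
country             
FR              5360
UK               160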